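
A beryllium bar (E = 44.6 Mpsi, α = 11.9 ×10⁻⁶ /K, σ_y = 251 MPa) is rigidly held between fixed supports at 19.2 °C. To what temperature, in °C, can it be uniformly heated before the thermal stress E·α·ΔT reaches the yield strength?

E = 44.6 Mpsi = 307.5 GPa.
E·α·ΔT = 251.0 MPa ⇒ ΔT = 251.0 / (307.5×10³ × 11.9×10⁻⁶) = 68.59 K.
T = 19.2 + 68.59 = 87.79 °C.

87.8 °C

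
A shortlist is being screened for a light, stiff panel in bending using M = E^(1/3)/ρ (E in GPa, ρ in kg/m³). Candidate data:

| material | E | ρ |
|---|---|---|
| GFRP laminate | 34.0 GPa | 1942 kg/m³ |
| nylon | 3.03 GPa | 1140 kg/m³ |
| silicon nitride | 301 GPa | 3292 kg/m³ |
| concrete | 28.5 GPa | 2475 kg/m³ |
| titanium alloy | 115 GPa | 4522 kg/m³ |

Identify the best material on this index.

silicon nitride

Computing M directly (units already consistent):
  silicon nitride: M = 2.04×10⁻³
  GFRP laminate: M = 1.67×10⁻³
  nylon: M = 1.27×10⁻³
  concrete: M = 1.23×10⁻³
  titanium alloy: M = 1.08×10⁻³
Silicon nitride has the largest M.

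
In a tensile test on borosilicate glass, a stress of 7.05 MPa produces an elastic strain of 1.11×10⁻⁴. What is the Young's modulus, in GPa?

63.5 GPa

E = σ/ε = 7.05 MPa / 1.11×10⁻⁴ = 63510 MPa = 63.5 GPa.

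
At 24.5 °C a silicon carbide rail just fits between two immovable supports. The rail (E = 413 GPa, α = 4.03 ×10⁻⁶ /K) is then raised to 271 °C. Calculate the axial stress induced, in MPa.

410 MPa

ΔT = 246.5 K. Constrained thermal stress σ = E·α·ΔT = 413.0×10³ MPa × 4.03×10⁻⁶ × 246.5 = 410 MPa (compressive).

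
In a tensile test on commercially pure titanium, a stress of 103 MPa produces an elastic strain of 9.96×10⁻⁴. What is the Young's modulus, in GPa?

E = σ/ε = 103 MPa / 9.96×10⁻⁴ = 103400 MPa = 103 GPa.

103 GPa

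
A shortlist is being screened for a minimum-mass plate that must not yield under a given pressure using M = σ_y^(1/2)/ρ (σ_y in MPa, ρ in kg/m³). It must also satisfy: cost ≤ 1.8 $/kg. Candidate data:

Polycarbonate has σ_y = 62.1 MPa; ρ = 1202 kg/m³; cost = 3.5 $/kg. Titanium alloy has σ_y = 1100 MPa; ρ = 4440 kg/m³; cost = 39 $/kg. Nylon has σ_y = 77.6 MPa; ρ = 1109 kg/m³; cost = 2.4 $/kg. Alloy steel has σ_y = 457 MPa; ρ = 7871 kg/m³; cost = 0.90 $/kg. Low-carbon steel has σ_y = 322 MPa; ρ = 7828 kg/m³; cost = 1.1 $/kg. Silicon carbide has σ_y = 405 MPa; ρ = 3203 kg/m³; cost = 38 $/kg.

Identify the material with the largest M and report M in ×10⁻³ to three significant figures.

Screen on constraints: cost ≤ 1.8 $/kg. Survivors: alloy steel, low-carbon steel.
Evaluate M for each candidate:
  alloy steel: M = 2.72×10⁻³
  low-carbon steel: M = 2.29×10⁻³
Alloy steel has the largest M.

alloy steel, M = 2.72×10⁻³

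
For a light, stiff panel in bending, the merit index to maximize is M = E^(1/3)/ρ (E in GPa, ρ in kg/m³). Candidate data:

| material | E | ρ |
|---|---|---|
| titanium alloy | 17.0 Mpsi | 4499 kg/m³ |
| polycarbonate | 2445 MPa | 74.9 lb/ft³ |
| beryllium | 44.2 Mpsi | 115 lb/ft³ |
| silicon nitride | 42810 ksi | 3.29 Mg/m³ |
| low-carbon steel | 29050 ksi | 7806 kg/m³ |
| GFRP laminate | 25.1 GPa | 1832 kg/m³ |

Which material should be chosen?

Normalizing units and computing the index:
  titanium alloy: E = 117.2 GPa, ρ = 4499 kg/m³
  polycarbonate: E = 2.445 GPa, ρ = 1200 kg/m³
  beryllium: E = 304.7 GPa, ρ = 1842 kg/m³
  silicon nitride: E = 295.2 GPa, ρ = 3290 kg/m³
  low-carbon steel: E = 200.3 GPa, ρ = 7806 kg/m³
  GFRP laminate: E = 25.10 GPa, ρ = 1832 kg/m³
  beryllium: M = 3.65×10⁻³
  silicon nitride: M = 2.02×10⁻³
  GFRP laminate: M = 1.60×10⁻³
  polycarbonate: M = 1.12×10⁻³
  titanium alloy: M = 1.09×10⁻³
  low-carbon steel: M = 0.750×10⁻³
The maximum is for beryllium.

beryllium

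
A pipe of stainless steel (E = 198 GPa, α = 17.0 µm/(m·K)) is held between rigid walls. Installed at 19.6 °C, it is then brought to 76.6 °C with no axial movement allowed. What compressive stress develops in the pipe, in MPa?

ΔT = 57.00 K. Constrained thermal stress σ = E·α·ΔT = 198.0×10³ MPa × 17.0×10⁻⁶ × 57.00 = 192 MPa (compressive).

192 MPa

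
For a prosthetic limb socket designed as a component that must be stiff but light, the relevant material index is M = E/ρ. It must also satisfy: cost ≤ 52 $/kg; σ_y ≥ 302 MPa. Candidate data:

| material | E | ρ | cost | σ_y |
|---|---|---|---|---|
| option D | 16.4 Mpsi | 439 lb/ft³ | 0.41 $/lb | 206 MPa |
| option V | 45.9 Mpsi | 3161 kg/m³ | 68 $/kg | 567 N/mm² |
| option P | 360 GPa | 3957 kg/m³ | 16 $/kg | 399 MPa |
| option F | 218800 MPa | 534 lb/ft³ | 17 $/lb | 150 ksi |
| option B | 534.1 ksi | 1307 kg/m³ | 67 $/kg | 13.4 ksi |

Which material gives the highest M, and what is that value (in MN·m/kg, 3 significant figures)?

option P, M = 91.0 MN·m/kg

Screen on constraints: cost ≤ 52 $/kg; σ_y ≥ 302 MPa. Survivors: option P, option F.
Putting every candidate on a common basis:
  option P: E = 360.0 GPa, ρ = 3957 kg/m³
  option F: E = 218.8 GPa, ρ = 8554 kg/m³
  option P: M = 91.0 MN·m/kg
  option F: M = 25.6 MN·m/kg
Option P ranks first.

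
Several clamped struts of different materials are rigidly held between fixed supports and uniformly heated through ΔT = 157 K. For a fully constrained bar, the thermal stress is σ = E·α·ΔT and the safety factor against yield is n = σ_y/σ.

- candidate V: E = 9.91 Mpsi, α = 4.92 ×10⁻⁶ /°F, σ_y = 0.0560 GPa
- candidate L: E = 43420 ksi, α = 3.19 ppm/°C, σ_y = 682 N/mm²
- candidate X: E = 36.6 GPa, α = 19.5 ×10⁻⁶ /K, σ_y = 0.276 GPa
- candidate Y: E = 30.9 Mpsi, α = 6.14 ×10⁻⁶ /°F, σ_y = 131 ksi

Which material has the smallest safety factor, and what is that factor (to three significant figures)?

Converting E to GPa, α to ×10⁻⁶/K, σ_y to MPa, then σ and n for each:
  candidate V: E = 68.33, α = 8.86, σ_y = 56.00 → σ = 95.0 MPa, n = 0.589
  candidate L: E = 299.4, α = 3.19, σ_y = 682.0 → σ = 150 MPa, n = 4.55
  candidate X: E = 36.60, α = 19.5, σ_y = 276.0 → σ = 112 MPa, n = 2.46
  candidate Y: E = 213.0, α = 11.1, σ_y = 903.2 → σ = 370 MPa, n = 2.44
Candidate V has the lowest safety factor, n = 0.589.

candidate V, n = 0.589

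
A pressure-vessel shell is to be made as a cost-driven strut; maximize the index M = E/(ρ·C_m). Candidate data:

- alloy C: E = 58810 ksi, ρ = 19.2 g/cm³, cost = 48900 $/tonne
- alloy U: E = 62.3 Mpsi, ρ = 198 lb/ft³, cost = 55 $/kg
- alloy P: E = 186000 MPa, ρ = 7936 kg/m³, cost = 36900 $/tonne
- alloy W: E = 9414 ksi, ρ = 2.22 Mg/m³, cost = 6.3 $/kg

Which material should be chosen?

alloy W

Convert each candidate to consistent units, then evaluate M:
  alloy C: E = 405.5 GPa, ρ = 19200 kg/m³, cost = 48.90 $/kg
  alloy U: E = 429.5 GPa, ρ = 3172 kg/m³, cost = 55.00 $/kg
  alloy P: E = 186.0 GPa, ρ = 7936 kg/m³, cost = 36.90 $/kg
  alloy W: E = 64.91 GPa, ρ = 2220 kg/m³, cost = 6.300 $/kg
  alloy W: M = 4.64 MN·m per $
  alloy U: M = 2.46 MN·m per $
  alloy P: M = 0.635 MN·m per $
  alloy C: M = 0.432 MN·m per $
Highest index: alloy W.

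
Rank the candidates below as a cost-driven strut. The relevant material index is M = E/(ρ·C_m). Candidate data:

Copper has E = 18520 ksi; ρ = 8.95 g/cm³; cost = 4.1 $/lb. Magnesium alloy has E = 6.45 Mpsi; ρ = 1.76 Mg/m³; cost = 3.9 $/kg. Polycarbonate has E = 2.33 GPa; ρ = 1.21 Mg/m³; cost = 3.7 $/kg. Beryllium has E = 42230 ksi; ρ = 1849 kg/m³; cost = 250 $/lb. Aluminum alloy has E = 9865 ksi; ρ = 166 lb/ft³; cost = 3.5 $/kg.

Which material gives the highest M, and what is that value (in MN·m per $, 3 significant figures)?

aluminum alloy, M = 7.31 MN·m per $

In SI units:
  copper: E = 127.7 GPa, ρ = 8950 kg/m³, cost = 9.039 $/kg
  magnesium alloy: E = 44.47 GPa, ρ = 1760 kg/m³, cost = 3.900 $/kg
  polycarbonate: E = 2.330 GPa, ρ = 1210 kg/m³, cost = 3.700 $/kg
  beryllium: E = 291.2 GPa, ρ = 1849 kg/m³, cost = 551.1 $/kg
  aluminum alloy: E = 68.02 GPa, ρ = 2659 kg/m³, cost = 3.500 $/kg
  aluminum alloy: M = 7.31 MN·m per $
  magnesium alloy: M = 6.48 MN·m per $
  copper: M = 1.58 MN·m per $
  polycarbonate: M = 0.520 MN·m per $
  beryllium: M = 0.286 MN·m per $
Aluminum alloy ranks first.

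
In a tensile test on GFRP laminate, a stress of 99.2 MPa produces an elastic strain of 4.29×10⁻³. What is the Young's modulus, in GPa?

E = σ/ε = 99.2 MPa / 4.29×10⁻³ = 23120 MPa = 23.1 GPa.

23.1 GPa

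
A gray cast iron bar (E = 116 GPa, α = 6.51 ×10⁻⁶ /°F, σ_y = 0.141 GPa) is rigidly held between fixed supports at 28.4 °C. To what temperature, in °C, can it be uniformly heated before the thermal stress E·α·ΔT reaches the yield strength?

α = 6.51×10⁻⁶/°F × 9/5 = 11.7×10⁻⁶/K.
σ_y = 0.141 GPa = 141.0 MPa.
E·α·ΔT = 141.0 MPa ⇒ ΔT = 141.0 / (116.0×10³ × 11.7×10⁻⁶) = 103.7 K.
T = 28.4 + 103.7 = 132.1 °C.

132 °C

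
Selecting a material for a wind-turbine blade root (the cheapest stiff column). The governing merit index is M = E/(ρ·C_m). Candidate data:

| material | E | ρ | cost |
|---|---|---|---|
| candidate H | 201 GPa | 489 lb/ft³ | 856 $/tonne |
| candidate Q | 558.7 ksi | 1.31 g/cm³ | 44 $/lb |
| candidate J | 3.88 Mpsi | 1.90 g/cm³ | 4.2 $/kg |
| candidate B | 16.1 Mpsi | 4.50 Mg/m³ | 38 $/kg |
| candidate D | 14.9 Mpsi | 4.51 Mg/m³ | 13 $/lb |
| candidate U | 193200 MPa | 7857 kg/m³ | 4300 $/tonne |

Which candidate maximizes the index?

Putting every candidate on a common basis:
  candidate H: E = 201.0 GPa, ρ = 7833 kg/m³, cost = 0.8560 $/kg
  candidate Q: E = 3.852 GPa, ρ = 1310 kg/m³, cost = 97.00 $/kg
  candidate J: E = 26.75 GPa, ρ = 1900 kg/m³, cost = 4.200 $/kg
  candidate B: E = 111.0 GPa, ρ = 4500 kg/m³, cost = 38.00 $/kg
  candidate D: E = 102.7 GPa, ρ = 4510 kg/m³, cost = 28.66 $/kg
  candidate U: E = 193.2 GPa, ρ = 7857 kg/m³, cost = 4.300 $/kg
  candidate H: M = 30.0 MN·m per $
  candidate U: M = 5.72 MN·m per $
  candidate J: M = 3.35 MN·m per $
  candidate D: M = 0.795 MN·m per $
  candidate B: M = 0.649 MN·m per $
  candidate Q: M = 0.0303 MN·m per $
Highest index: candidate H.

candidate H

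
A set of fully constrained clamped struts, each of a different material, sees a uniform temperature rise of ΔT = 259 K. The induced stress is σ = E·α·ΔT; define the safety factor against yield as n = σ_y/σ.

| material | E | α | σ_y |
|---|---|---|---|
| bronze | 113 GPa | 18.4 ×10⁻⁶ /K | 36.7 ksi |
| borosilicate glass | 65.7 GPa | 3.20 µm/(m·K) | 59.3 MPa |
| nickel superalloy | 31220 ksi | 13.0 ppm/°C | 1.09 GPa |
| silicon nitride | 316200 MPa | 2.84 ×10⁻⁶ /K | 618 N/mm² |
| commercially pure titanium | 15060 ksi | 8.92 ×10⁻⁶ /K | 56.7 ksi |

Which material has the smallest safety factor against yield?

bronze

In consistent units (E in GPa, α in ×10⁻⁶/K, σ_y in MPa):
  bronze: E = 113.0, α = 18.4, σ_y = 253.0 → σ = 539 MPa, n = 0.470
  borosilicate glass: E = 65.70, α = 3.20, σ_y = 59.30 → σ = 54.5 MPa, n = 1.09
  nickel superalloy: E = 215.3, α = 13.0, σ_y = 1090 → σ = 725 MPa, n = 1.50
  silicon nitride: E = 316.2, α = 2.84, σ_y = 618.0 → σ = 233 MPa, n = 2.66
  commercially pure titanium: E = 103.8, α = 8.92, σ_y = 390.9 → σ = 240 MPa, n = 1.63
The minimum is bronze at n = 0.470.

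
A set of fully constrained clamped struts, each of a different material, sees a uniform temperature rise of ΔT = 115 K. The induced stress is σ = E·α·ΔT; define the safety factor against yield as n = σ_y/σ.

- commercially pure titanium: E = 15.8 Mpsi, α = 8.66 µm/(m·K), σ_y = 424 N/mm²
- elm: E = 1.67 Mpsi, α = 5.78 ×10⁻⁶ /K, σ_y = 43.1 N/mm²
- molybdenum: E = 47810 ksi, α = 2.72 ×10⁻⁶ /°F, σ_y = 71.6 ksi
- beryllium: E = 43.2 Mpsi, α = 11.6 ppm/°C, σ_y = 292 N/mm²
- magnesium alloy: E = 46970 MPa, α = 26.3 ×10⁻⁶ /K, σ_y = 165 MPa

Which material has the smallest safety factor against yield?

With everything in SI (GPa, ×10⁻⁶/K, MPa):
  commercially pure titanium: E = 108.9, α = 8.66, σ_y = 424.0 → σ = 108 MPa, n = 3.91
  elm: E = 11.51, α = 5.78, σ_y = 43.10 → σ = 7.65 MPa, n = 5.63
  molybdenum: E = 329.6, α = 4.90, σ_y = 493.7 → σ = 186 MPa, n = 2.66
  beryllium: E = 297.9, α = 11.6, σ_y = 292.0 → σ = 397 MPa, n = 0.735
  magnesium alloy: E = 46.97, α = 26.3, σ_y = 165.0 → σ = 142 MPa, n = 1.16
Beryllium has the lowest safety factor, n = 0.735.

beryllium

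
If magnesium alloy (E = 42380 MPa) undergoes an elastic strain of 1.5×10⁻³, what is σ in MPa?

63.6 MPa

E = 42380 MPa = 42.38 GPa.
σ = E·ε = 42380 MPa × 1.5×10⁻³ = 63.6 MPa.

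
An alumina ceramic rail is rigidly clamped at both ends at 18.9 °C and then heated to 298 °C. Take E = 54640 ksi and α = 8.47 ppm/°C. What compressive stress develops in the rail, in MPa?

E = 54640 ksi = 376.7 GPa.
ΔT = 279.1 K. Constrained thermal stress σ = E·α·ΔT = 376.7×10³ MPa × 8.47×10⁻⁶ × 279.1 = 891 MPa (compressive).

891 MPa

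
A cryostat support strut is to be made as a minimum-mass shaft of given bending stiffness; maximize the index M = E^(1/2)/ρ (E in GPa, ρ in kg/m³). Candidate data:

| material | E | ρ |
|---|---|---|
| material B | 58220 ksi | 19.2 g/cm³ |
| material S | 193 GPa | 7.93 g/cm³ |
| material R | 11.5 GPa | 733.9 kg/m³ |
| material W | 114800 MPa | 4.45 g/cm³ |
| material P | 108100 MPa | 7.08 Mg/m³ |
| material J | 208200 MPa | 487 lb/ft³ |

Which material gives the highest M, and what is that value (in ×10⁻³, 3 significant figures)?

material R, M = 4.62×10⁻³

After converting to SI:
  material B: E = 401.4 GPa, ρ = 19200 kg/m³
  material S: E = 193.0 GPa, ρ = 7930 kg/m³
  material R: E = 11.50 GPa, ρ = 733.9 kg/m³
  material W: E = 114.8 GPa, ρ = 4450 kg/m³
  material P: E = 108.1 GPa, ρ = 7080 kg/m³
  material J: E = 208.2 GPa, ρ = 7801 kg/m³
  material R: M = 4.62×10⁻³
  material W: M = 2.41×10⁻³
  material J: M = 1.85×10⁻³
  material S: M = 1.75×10⁻³
  material P: M = 1.47×10⁻³
  material B: M = 1.04×10⁻³
Highest index: material R.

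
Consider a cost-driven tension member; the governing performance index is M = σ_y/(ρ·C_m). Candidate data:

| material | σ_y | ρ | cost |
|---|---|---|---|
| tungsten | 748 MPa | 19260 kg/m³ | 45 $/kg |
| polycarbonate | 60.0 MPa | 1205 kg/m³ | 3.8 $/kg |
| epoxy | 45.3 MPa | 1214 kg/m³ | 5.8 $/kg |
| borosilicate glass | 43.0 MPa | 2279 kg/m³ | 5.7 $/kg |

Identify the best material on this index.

polycarbonate

Per-candidate index values:
  polycarbonate: M = 13.1 kN·m per $
  epoxy: M = 6.43 kN·m per $
  borosilicate glass: M = 3.31 kN·m per $
  tungsten: M = 0.863 kN·m per $
The maximum is for polycarbonate.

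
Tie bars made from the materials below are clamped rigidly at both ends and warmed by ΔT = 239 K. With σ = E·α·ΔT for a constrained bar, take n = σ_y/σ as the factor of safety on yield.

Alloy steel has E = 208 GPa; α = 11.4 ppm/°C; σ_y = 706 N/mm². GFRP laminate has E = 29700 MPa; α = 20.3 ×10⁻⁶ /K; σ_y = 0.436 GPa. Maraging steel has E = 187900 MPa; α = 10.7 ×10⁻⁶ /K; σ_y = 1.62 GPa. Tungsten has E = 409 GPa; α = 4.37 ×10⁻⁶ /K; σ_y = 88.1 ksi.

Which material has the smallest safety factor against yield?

Per material, after unit conversion:
  alloy steel: E = 208.0, α = 11.4, σ_y = 706.0 → σ = 567 MPa, n = 1.25
  GFRP laminate: E = 29.70, α = 20.3, σ_y = 436.0 → σ = 144 MPa, n = 3.03
  maraging steel: E = 187.9, α = 10.7, σ_y = 1620 → σ = 481 MPa, n = 3.37
  tungsten: E = 409.0, α = 4.37, σ_y = 607.4 → σ = 427 MPa, n = 1.42
Smallest n: alloy steel with n = 1.25.

alloy steel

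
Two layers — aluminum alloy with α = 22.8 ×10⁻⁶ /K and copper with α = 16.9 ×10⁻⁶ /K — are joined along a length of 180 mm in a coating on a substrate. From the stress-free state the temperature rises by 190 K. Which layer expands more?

aluminum alloy

α(aluminum alloy) = 22.8×10⁻⁶/K vs α(copper) = 16.9×10⁻⁶/K.
Higher α expands more for the same ΔT: aluminum alloy.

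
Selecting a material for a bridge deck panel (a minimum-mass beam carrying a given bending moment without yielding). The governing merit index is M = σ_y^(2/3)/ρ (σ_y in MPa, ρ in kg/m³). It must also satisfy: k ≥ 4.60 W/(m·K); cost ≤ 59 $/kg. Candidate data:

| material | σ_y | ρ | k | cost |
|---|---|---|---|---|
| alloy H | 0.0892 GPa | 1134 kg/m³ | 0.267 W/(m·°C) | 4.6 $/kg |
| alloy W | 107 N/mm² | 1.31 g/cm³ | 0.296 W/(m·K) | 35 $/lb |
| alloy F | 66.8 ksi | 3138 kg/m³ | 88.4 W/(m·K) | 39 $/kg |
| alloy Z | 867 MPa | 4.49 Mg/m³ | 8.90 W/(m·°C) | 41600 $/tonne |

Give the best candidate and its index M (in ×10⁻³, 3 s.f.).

Screen on constraints: k ≥ 4.60 W/(m·K); cost ≤ 59 $/kg. Survivors: alloy F, alloy Z.
Putting every candidate on a common basis:
  alloy F: σ_y = 460.6 MPa, ρ = 3138 kg/m³
  alloy Z: σ_y = 867.0 MPa, ρ = 4490 kg/m³
  alloy Z: M = 20.3×10⁻³
  alloy F: M = 19.0×10⁻³
Highest index: alloy Z.

alloy Z, M = 20.3×10⁻³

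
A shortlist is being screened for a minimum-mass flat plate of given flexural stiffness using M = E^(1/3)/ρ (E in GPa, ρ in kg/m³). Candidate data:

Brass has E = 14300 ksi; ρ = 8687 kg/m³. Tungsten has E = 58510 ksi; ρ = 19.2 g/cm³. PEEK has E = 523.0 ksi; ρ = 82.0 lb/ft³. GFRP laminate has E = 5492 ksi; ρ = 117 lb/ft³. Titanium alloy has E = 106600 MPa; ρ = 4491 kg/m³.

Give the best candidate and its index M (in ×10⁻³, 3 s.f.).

Normalizing units and computing the index:
  brass: E = 98.60 GPa, ρ = 8687 kg/m³
  tungsten: E = 403.4 GPa, ρ = 19200 kg/m³
  PEEK: E = 3.606 GPa, ρ = 1314 kg/m³
  GFRP laminate: E = 37.87 GPa, ρ = 1874 kg/m³
  titanium alloy: E = 106.6 GPa, ρ = 4491 kg/m³
  GFRP laminate: M = 1.79×10⁻³
  PEEK: M = 1.17×10⁻³
  titanium alloy: M = 1.06×10⁻³
  brass: M = 0.532×10⁻³
  tungsten: M = 0.385×10⁻³
Highest index: GFRP laminate.

GFRP laminate, M = 1.79×10⁻³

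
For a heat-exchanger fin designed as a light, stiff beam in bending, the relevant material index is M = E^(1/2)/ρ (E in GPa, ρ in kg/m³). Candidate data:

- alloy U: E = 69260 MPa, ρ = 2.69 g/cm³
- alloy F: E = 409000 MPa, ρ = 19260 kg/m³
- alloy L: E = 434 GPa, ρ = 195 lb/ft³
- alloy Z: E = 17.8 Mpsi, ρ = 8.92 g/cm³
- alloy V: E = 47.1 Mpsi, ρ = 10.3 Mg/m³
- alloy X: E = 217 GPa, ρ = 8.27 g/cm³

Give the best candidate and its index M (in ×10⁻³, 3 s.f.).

Convert each candidate to consistent units, then evaluate M:
  alloy U: E = 69.26 GPa, ρ = 2690 kg/m³
  alloy F: E = 409.0 GPa, ρ = 19260 kg/m³
  alloy L: E = 434.0 GPa, ρ = 3124 kg/m³
  alloy Z: E = 122.7 GPa, ρ = 8920 kg/m³
  alloy V: E = 324.7 GPa, ρ = 10300 kg/m³
  alloy X: E = 217.0 GPa, ρ = 8270 kg/m³
  alloy L: M = 6.67×10⁻³
  alloy U: M = 3.09×10⁻³
  alloy X: M = 1.78×10⁻³
  alloy V: M = 1.75×10⁻³
  alloy Z: M = 1.24×10⁻³
  alloy F: M = 1.05×10⁻³
Highest index: alloy L.

alloy L, M = 6.67×10⁻³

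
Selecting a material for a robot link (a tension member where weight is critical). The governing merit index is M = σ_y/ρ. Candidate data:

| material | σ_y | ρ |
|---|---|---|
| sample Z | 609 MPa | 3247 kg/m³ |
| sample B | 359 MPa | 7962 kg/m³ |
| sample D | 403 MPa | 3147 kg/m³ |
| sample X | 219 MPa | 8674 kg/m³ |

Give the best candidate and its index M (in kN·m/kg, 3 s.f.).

sample Z, M = 188 kN·m/kg

Evaluate M for each candidate:
  sample Z: M = 188 kN·m/kg
  sample D: M = 128 kN·m/kg
  sample B: M = 45.1 kN·m/kg
  sample X: M = 25.2 kN·m/kg
Sample Z has the largest M.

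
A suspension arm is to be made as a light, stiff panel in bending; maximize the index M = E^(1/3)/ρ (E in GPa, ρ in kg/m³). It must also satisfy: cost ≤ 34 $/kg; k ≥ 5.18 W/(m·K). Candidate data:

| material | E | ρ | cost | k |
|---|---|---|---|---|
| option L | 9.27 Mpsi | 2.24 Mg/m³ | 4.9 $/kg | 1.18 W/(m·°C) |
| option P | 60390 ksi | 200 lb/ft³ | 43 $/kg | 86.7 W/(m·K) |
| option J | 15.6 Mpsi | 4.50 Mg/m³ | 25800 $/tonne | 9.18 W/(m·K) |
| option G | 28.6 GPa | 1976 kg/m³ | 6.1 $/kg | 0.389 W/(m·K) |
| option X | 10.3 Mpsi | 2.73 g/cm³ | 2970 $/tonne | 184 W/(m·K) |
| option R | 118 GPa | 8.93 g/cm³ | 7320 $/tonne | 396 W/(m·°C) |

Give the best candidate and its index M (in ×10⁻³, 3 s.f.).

Screen on constraints: cost ≤ 34 $/kg; k ≥ 5.18 W/(m·K). Survivors: option J, option X, option R.
In SI units:
  option J: E = 107.6 GPa, ρ = 4500 kg/m³
  option X: E = 71.02 GPa, ρ = 2730 kg/m³
  option R: E = 118.0 GPa, ρ = 8930 kg/m³
  option X: M = 1.52×10⁻³
  option J: M = 1.06×10⁻³
  option R: M = 0.549×10⁻³
Highest index: option X.

option X, M = 1.52×10⁻³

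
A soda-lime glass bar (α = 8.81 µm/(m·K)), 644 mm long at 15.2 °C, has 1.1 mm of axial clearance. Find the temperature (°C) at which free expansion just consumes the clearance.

209 °C

α·L₀·ΔT = 1.1 mm ⇒ ΔT = 1.1 / (8.81×10⁻⁶ × 644.0) = 193.9 K.
T = 15.2 + 193.9 = 209.1 °C.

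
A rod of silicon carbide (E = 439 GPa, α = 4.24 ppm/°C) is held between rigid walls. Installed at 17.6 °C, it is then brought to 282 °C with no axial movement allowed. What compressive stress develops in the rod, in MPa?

492 MPa

ΔT = 264.4 K. Constrained thermal stress σ = E·α·ΔT = 439.0×10³ MPa × 4.24×10⁻⁶ × 264.4 = 492 MPa (compressive).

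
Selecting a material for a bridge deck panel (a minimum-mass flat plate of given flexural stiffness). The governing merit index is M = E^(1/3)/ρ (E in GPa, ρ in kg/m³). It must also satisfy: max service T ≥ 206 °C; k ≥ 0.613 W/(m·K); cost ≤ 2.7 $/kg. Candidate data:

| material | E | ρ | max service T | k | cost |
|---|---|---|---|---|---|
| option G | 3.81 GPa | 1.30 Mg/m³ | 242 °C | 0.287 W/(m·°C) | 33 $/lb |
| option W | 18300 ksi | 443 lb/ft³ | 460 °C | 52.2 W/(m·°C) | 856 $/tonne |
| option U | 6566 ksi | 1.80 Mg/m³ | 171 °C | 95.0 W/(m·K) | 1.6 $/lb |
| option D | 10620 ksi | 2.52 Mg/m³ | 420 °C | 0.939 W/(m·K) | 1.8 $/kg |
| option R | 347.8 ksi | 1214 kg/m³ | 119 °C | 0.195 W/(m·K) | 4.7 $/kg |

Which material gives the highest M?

Screen on constraints: max service T ≥ 206 °C; k ≥ 0.613 W/(m·K); cost ≤ 2.7 $/kg. Survivors: option W, option D.
After converting to SI:
  option W: E = 126.2 GPa, ρ = 7096 kg/m³
  option D: E = 73.22 GPa, ρ = 2520 kg/m³
  option D: M = 1.66×10⁻³
  option W: M = 0.707×10⁻³
Option D has the largest M.

option D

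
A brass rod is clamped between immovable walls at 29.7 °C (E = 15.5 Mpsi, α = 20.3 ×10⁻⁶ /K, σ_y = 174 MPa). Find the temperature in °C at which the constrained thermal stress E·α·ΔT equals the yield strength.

E = 15.5 Mpsi = 106.9 GPa.
E·α·ΔT = 174.0 MPa ⇒ ΔT = 174.0 / (106.9×10³ × 20.3×10⁻⁶) = 80.21 K.
T = 29.7 + 80.21 = 109.9 °C.

110 °C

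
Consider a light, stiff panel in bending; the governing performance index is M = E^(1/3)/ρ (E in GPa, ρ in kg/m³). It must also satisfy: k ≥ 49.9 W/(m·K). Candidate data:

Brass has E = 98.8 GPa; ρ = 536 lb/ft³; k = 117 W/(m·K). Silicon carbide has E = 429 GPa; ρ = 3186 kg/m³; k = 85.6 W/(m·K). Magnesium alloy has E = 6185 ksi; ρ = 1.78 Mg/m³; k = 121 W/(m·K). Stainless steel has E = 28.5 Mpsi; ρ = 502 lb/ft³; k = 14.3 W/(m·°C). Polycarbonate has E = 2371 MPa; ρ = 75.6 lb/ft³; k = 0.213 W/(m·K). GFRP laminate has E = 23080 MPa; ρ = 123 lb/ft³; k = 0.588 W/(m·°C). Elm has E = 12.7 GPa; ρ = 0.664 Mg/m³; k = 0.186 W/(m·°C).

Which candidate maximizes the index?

Screen on constraints: k ≥ 49.9 W/(m·K). Survivors: brass, silicon carbide, magnesium alloy.
Putting every candidate on a common basis:
  brass: E = 98.80 GPa, ρ = 8586 kg/m³
  silicon carbide: E = 429.0 GPa, ρ = 3186 kg/m³
  magnesium alloy: E = 42.64 GPa, ρ = 1780 kg/m³
  silicon carbide: M = 2.37×10⁻³
  magnesium alloy: M = 1.96×10⁻³
  brass: M = 0.538×10⁻³
Silicon carbide ranks first.

silicon carbide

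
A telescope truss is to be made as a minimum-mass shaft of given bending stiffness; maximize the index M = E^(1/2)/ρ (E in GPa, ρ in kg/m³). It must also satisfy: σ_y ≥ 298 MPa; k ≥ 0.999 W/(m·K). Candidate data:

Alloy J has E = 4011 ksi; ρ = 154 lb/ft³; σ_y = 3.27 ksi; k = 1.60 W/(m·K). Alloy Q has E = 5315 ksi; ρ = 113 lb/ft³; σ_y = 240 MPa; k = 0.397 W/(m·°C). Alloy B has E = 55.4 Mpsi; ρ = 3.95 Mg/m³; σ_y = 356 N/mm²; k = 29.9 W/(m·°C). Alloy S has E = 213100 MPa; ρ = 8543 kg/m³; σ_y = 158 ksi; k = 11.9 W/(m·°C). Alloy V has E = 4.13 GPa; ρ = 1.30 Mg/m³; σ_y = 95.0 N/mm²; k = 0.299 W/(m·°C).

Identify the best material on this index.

alloy B

Screen on constraints: σ_y ≥ 298 MPa; k ≥ 0.999 W/(m·K). Survivors: alloy B, alloy S.
Normalizing units and computing the index:
  alloy B: E = 382.0 GPa, ρ = 3950 kg/m³
  alloy S: E = 213.1 GPa, ρ = 8543 kg/m³
  alloy B: M = 4.95×10⁻³
  alloy S: M = 1.71×10⁻³
The maximum is for alloy B.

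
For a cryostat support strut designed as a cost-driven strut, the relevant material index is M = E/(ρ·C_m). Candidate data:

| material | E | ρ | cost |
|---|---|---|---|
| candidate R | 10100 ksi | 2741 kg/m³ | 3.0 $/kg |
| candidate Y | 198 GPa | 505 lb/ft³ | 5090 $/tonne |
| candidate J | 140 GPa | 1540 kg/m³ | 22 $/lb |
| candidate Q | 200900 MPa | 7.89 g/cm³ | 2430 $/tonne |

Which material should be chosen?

candidate Q

After converting to SI:
  candidate R: E = 69.64 GPa, ρ = 2741 kg/m³, cost = 3.000 $/kg
  candidate Y: E = 198.0 GPa, ρ = 8089 kg/m³, cost = 5.090 $/kg
  candidate J: E = 140.0 GPa, ρ = 1540 kg/m³, cost = 48.50 $/kg
  candidate Q: E = 200.9 GPa, ρ = 7890 kg/m³, cost = 2.430 $/kg
  candidate Q: M = 10.5 MN·m per $
  candidate R: M = 8.47 MN·m per $
  candidate Y: M = 4.81 MN·m per $
  candidate J: M = 1.87 MN·m per $
Candidate Q ranks first.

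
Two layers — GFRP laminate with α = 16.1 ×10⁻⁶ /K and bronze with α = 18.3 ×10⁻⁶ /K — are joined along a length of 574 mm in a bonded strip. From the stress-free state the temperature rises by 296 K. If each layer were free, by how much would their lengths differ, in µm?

374 µm

Δα = |16.1 − 18.3|×10⁻⁶/K = 2.20×10⁻⁶/K.
ΔL_mismatch = Δα·L·ΔT = 2.20×10⁻⁶ × 574.0 mm × 296.0 K = 374 µm.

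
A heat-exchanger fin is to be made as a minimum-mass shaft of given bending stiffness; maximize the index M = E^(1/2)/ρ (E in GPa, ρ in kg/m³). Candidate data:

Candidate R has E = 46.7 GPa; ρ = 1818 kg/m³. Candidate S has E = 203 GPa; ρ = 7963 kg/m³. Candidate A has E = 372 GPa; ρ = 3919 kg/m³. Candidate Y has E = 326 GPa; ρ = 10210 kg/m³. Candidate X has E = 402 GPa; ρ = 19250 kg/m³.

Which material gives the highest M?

Computing M directly (units already consistent):
  candidate A: M = 4.92×10⁻³
  candidate R: M = 3.76×10⁻³
  candidate S: M = 1.79×10⁻³
  candidate Y: M = 1.77×10⁻³
  candidate X: M = 1.04×10⁻³
Highest index: candidate A.

candidate A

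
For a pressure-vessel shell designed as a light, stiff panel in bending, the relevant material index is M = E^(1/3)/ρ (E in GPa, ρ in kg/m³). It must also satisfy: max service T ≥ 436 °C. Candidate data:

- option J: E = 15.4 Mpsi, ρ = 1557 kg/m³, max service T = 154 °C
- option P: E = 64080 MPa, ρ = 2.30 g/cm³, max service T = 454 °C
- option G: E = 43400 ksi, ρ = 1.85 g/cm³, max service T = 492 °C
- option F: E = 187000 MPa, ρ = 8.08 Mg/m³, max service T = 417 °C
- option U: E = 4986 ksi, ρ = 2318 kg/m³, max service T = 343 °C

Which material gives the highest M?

option G

Screen on constraints: max service T ≥ 436 °C. Survivors: option P, option G.
Convert each candidate to consistent units, then evaluate M:
  option P: E = 64.08 GPa, ρ = 2300 kg/m³
  option G: E = 299.2 GPa, ρ = 1850 kg/m³
  option G: M = 3.62×10⁻³
  option P: M = 1.74×10⁻³
Option G has the largest M.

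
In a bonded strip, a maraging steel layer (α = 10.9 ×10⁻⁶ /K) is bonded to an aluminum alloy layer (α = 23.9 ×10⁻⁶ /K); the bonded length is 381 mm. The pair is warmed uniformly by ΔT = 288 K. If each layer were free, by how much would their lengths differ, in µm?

Δα = |10.9 − 23.9|×10⁻⁶/K = 13.0×10⁻⁶/K.
ΔL_mismatch = Δα·L·ΔT = 13.0×10⁻⁶ × 381.0 mm × 288.0 K = 1430 µm.

1430 µm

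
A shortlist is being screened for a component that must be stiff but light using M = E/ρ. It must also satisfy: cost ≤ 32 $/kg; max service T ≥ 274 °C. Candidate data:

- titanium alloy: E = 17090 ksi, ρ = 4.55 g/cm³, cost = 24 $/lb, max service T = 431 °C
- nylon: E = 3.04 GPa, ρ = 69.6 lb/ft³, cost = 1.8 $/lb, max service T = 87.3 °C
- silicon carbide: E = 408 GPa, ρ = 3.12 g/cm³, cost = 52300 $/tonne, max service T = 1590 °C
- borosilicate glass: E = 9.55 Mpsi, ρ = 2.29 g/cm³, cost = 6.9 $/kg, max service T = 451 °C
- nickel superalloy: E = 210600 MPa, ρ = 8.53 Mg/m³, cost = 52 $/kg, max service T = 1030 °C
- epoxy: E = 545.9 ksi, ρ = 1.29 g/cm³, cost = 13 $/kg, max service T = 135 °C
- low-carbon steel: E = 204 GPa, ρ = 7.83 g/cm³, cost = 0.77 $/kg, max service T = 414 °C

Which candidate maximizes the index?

borosilicate glass

Screen on constraints: cost ≤ 32 $/kg; max service T ≥ 274 °C. Survivors: borosilicate glass, low-carbon steel.
Convert each candidate to consistent units, then evaluate M:
  borosilicate glass: E = 65.84 GPa, ρ = 2290 kg/m³
  low-carbon steel: E = 204.0 GPa, ρ = 7830 kg/m³
  borosilicate glass: M = 28.8 MN·m/kg
  low-carbon steel: M = 26.1 MN·m/kg
Borosilicate glass has the largest M.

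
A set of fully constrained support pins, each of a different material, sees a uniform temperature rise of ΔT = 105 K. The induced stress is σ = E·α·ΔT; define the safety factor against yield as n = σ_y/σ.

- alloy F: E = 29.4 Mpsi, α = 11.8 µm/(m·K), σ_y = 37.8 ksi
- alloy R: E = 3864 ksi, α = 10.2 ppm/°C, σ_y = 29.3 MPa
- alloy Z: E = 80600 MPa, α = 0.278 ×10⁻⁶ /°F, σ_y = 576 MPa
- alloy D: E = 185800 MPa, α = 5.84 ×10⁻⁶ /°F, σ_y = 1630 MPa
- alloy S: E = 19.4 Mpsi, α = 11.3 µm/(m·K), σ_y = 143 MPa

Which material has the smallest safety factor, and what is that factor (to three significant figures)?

alloy S, n = 0.901

Converting E to GPa, α to ×10⁻⁶/K, σ_y to MPa, then σ and n for each:
  alloy F: E = 202.7, α = 11.8, σ_y = 260.6 → σ = 251 MPa, n = 1.04
  alloy R: E = 26.64, α = 10.2, σ_y = 29.30 → σ = 28.5 MPa, n = 1.03
  alloy Z: E = 80.60, α = 0.500, σ_y = 576.0 → σ = 4.23 MPa, n = 136
  alloy D: E = 185.8, α = 10.5, σ_y = 1630 → σ = 205 MPa, n = 7.95
  alloy S: E = 133.8, α = 11.3, σ_y = 143.0 → σ = 159 MPa, n = 0.901
Alloy S has the lowest safety factor, n = 0.901.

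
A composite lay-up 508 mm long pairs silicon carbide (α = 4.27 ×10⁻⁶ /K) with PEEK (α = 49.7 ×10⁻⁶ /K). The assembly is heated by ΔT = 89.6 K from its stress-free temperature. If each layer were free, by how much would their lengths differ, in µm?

2070 µm

Δα = |4.27 − 49.7|×10⁻⁶/K = 45.4×10⁻⁶/K.
ΔL_mismatch = Δα·L·ΔT = 45.4×10⁻⁶ × 508.0 mm × 89.6 K = 2070 µm.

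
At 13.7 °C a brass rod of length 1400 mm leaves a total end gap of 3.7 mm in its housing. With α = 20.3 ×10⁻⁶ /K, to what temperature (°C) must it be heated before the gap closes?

144 °C

α·L₀·ΔT = 3.7 mm ⇒ ΔT = 3.7 / (20.3×10⁻⁶ × 1400.0) = 130.2 K.
T = 13.7 + 130.2 = 143.9 °C.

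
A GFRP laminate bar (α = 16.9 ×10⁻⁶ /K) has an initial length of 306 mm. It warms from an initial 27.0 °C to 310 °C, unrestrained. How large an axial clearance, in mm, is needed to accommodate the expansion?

1.46 mm

ΔT = 310 − 27.0 = 283.0 K.
ΔL = α·L₀·ΔT = 16.9×10⁻⁶ × 306 mm × 283.0 K = 1.46 mm.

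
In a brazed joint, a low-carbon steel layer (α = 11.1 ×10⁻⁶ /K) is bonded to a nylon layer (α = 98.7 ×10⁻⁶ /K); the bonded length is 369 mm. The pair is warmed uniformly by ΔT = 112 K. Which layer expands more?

α(low-carbon steel) = 11.1×10⁻⁶/K vs α(nylon) = 98.7×10⁻⁶/K.
Higher α expands more for the same ΔT: nylon.

nylon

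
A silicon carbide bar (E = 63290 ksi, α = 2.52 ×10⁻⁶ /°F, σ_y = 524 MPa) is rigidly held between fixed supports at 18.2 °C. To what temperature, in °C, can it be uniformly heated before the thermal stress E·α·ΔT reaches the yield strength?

283 °C

E = 63290 ksi = 436.4 GPa.
α = 2.52×10⁻⁶/°F × 9/5 = 4.54×10⁻⁶/K.
E·α·ΔT = 524.0 MPa ⇒ ΔT = 524.0 / (436.4×10³ × 4.54×10⁻⁶) = 264.7 K.
T = 18.2 + 264.7 = 282.9 °C.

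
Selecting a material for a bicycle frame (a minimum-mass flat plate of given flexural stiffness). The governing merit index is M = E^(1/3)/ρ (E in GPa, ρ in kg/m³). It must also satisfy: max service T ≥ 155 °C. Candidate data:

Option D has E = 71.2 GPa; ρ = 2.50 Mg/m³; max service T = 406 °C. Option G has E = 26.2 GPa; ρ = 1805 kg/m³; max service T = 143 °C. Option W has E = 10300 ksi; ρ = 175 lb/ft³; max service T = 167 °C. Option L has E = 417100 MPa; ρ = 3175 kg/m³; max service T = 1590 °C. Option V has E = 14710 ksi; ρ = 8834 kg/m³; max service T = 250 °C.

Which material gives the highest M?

Screen on constraints: max service T ≥ 155 °C. Survivors: option D, option W, option L, option V.
Putting every candidate on a common basis:
  option D: E = 71.20 GPa, ρ = 2500 kg/m³
  option W: E = 71.02 GPa, ρ = 2803 kg/m³
  option L: E = 417.1 GPa, ρ = 3175 kg/m³
  option V: E = 101.4 GPa, ρ = 8834 kg/m³
  option L: M = 2.35×10⁻³
  option D: M = 1.66×10⁻³
  option W: M = 1.48×10⁻³
  option V: M = 0.528×10⁻³
Highest index: option L.

option L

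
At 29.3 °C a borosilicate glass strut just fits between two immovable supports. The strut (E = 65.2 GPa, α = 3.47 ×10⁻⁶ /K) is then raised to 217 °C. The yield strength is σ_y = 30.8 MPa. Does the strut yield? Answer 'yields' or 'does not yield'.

yields

ΔT = 187.7 K. Constrained thermal stress σ = E·α·ΔT = 65.20×10³ MPa × 3.47×10⁻⁶ × 187.7 = 42.5 MPa (compressive).
Compare to σ_y = 30.8 MPa: σ ≥ σ_y, so it yields.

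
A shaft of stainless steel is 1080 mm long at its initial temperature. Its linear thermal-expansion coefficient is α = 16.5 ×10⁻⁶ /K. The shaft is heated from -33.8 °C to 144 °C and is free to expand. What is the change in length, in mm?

ΔT = 144 − (-33.8) = 177.8 K.
ΔL = α·L₀·ΔT = 16.5×10⁻⁶ × 1080 mm × 177.8 K = 3.17 mm.

3.17 mm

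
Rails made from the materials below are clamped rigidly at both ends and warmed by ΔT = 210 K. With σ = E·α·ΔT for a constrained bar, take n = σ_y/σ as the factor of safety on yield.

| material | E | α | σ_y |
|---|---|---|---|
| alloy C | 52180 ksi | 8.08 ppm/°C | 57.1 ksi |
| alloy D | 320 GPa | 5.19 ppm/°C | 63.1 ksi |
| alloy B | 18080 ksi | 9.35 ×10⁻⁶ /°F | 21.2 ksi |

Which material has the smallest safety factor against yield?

alloy B

In consistent units (E in GPa, α in ×10⁻⁶/K, σ_y in MPa):
  alloy C: E = 359.8, α = 8.08, σ_y = 393.7 → σ = 610 MPa, n = 0.645
  alloy D: E = 320.0, α = 5.19, σ_y = 435.1 → σ = 349 MPa, n = 1.25
  alloy B: E = 124.7, α = 16.8, σ_y = 146.2 → σ = 441 MPa, n = 0.332
The minimum is alloy B at n = 0.332.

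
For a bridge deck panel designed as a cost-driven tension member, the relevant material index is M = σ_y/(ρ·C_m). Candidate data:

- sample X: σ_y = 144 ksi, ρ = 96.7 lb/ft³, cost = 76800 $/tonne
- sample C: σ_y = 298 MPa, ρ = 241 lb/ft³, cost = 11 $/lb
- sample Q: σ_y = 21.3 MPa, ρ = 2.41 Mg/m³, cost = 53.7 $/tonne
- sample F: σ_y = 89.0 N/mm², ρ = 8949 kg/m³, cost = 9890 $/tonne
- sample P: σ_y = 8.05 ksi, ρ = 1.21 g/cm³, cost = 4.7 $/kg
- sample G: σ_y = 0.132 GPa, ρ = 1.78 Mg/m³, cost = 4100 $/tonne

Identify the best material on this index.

Putting every candidate on a common basis:
  sample X: σ_y = 992.8 MPa, ρ = 1549 kg/m³, cost = 76.80 $/kg
  sample C: σ_y = 298.0 MPa, ρ = 3860 kg/m³, cost = 24.25 $/kg
  sample Q: σ_y = 21.30 MPa, ρ = 2410 kg/m³, cost = 0.05370 $/kg
  sample F: σ_y = 89.00 MPa, ρ = 8949 kg/m³, cost = 9.890 $/kg
  sample P: σ_y = 55.50 MPa, ρ = 1210 kg/m³, cost = 4.700 $/kg
  sample G: σ_y = 132.0 MPa, ρ = 1780 kg/m³, cost = 4.100 $/kg
  sample Q: M = 165 kN·m per $
  sample G: M = 18.1 kN·m per $
  sample P: M = 9.76 kN·m per $
  sample X: M = 8.35 kN·m per $
  sample C: M = 3.18 kN·m per $
  sample F: M = 1.01 kN·m per $
The maximum is for sample Q.

sample Q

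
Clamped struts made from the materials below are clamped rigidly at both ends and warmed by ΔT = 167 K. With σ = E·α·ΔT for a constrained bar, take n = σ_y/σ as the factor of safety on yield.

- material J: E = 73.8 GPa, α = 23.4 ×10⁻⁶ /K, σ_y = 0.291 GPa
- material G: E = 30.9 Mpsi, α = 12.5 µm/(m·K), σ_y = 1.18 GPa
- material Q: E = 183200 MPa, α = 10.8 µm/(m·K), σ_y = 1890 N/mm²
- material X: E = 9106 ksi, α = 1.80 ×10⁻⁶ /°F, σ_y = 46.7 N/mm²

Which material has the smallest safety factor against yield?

Per material, after unit conversion:
  material J: E = 73.80, α = 23.4, σ_y = 291.0 → σ = 288 MPa, n = 1.01
  material G: E = 213.0, α = 12.5, σ_y = 1180 → σ = 445 MPa, n = 2.65
  material Q: E = 183.2, α = 10.8, σ_y = 1890 → σ = 330 MPa, n = 5.72
  material X: E = 62.78, α = 3.24, σ_y = 46.70 → σ = 34.0 MPa, n = 1.37
Smallest n: material J with n = 1.01.

material J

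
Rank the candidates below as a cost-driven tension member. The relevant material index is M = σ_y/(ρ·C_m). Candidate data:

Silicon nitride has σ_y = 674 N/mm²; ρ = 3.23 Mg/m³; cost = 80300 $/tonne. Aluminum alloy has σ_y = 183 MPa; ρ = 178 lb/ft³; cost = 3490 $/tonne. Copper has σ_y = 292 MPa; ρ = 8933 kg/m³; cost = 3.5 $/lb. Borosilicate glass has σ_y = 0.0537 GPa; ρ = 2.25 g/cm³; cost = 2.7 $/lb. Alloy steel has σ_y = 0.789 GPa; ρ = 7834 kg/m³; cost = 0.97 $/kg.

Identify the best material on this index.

In SI units:
  silicon nitride: σ_y = 674.0 MPa, ρ = 3230 kg/m³, cost = 80.30 $/kg
  aluminum alloy: σ_y = 183.0 MPa, ρ = 2851 kg/m³, cost = 3.490 $/kg
  copper: σ_y = 292.0 MPa, ρ = 8933 kg/m³, cost = 7.716 $/kg
  borosilicate glass: σ_y = 53.70 MPa, ρ = 2250 kg/m³, cost = 5.952 $/kg
  alloy steel: σ_y = 789.0 MPa, ρ = 7834 kg/m³, cost = 0.9700 $/kg
  alloy steel: M = 104 kN·m per $
  aluminum alloy: M = 18.4 kN·m per $
  copper: M = 4.24 kN·m per $
  borosilicate glass: M = 4.01 kN·m per $
  silicon nitride: M = 2.60 kN·m per $
Highest index: alloy steel.

alloy steel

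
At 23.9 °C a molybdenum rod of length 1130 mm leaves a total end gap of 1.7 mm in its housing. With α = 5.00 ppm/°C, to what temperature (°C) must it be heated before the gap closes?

α·L₀·ΔT = 1.7 mm ⇒ ΔT = 1.7 / (5.00×10⁻⁶ × 1130.0) = 300.9 K.
T = 23.9 + 300.9 = 324.8 °C.

325 °C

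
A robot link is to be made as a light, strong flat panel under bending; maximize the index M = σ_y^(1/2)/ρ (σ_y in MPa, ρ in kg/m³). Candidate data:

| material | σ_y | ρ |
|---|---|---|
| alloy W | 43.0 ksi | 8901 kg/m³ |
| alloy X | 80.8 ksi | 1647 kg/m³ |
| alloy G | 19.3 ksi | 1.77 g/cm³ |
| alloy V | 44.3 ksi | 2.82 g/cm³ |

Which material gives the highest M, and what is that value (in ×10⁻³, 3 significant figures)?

alloy X, M = 14.3×10⁻³

In SI units:
  alloy W: σ_y = 296.5 MPa, ρ = 8901 kg/m³
  alloy X: σ_y = 557.1 MPa, ρ = 1647 kg/m³
  alloy G: σ_y = 133.1 MPa, ρ = 1770 kg/m³
  alloy V: σ_y = 305.4 MPa, ρ = 2820 kg/m³
  alloy X: M = 14.3×10⁻³
  alloy G: M = 6.52×10⁻³
  alloy V: M = 6.20×10⁻³
  alloy W: M = 1.93×10⁻³
The maximum is for alloy X.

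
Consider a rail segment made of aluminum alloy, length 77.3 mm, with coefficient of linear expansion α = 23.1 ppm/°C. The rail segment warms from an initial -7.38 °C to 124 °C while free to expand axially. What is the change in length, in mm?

ΔT = 124 − (-7.38) = 131.4 K.
ΔL = α·L₀·ΔT = 23.1×10⁻⁶ × 77.3 mm × 131.4 K = 0.235 mm.

0.235 mm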